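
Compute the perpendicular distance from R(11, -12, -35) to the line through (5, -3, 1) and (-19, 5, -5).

A direction vector is d = (-24, 8, -6).
AP = (6, -9, -36), and AP × d = (342, 900, -168).
|AP × d|² = 955188 and |d|² = 676, so the distance is √(955188/676) = √1413 = 3√157.

3√157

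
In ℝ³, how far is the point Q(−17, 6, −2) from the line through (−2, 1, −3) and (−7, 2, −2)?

A direction vector is d = (−5, 1, 1).
AP = (−15, 5, 1), and AP × d = (4, 10, 10).
|AP × d|² = 216 and |d|² = 27, so the distance is √(216/27) = √8 = 2√2.

2√2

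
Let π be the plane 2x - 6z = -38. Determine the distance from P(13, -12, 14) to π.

Normal vector n = (2, 0, -6), and n·(13, -12, 14) - (-38) = -20.
|n| = √(4 + 0 + 36) = 2√10, so the distance is |-20|/(2√10) = √10.

√10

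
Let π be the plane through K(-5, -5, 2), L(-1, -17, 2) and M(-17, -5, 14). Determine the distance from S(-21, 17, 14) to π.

10√19/19

KL = (4, -12, 0) and KM = (-12, 0, 12), so a normal is n = KL × KM = (-144, -48, -144).
d = |(-144)·(-21) + (-48)·17 + (-144)·14 − 672| / √(20736 + 2304 + 20736) = |-480| / (48√19) = 10√19/19.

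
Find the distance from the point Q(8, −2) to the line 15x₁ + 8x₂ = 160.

56/17

d = |15·8 + 8·(-2) − 160| / √(225 + 64) = |-56|/17 = 56/17.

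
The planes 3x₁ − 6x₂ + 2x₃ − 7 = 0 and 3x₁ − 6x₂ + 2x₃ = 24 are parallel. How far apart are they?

17/7

Both planes have normal n = (3, −6, 2), |n| = 7. Any point on the first plane is at distance |24 − 7|/|n| = 17/7 from the second.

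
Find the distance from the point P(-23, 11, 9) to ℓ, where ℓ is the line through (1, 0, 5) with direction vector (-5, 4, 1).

Direction vector d = (-5, 4, 1).
AP = (-24, 11, 4); AP·d = 168, |AP|² = 713, |d|² = 42.
distance² = |AP|² − (AP·d)²/|d|² = 713 − 28224/42 = 41, so the distance is √41.

√41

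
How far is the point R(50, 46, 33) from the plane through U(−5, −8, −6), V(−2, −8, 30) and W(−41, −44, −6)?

27/17

UV = (3, 0, 36) and UW = (−36, −36, 0), so a normal is n = UV × UW = (1296, −1296, −108).
Then n·(50, 46, 33) − 4536 = −2916.
|n| = √(1679616 + 1679616 + 11664) = 1836, so the distance is |-2916|/1836 = 27/17.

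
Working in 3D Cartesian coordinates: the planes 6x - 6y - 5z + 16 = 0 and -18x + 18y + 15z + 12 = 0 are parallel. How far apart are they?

20√97/97

Divide the second equation by -3 to match normals: 6x - 6y - 5z = 4.
With common normal n = (6, -6, -5) (|n| = √97), the distance is |(-16) − 4|/|n| = 20/√97 = 20√97/97.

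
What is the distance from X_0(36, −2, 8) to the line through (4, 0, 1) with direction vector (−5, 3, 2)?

√469

Direction vector d = (−5, 3, 2).
AP = (32, −2, 7); AP·d = -152, |AP|² = 1077, |d|² = 38.
distance² = |AP|² − (AP·d)²/|d|² = 1077 − 23104/38 = 469, so the distance is √469.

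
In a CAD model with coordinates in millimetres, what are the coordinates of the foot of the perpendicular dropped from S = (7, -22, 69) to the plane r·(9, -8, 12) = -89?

(-29, 10, 21)

The perpendicular from S has direction n = (9, -8, 12): r = (7, -22, 69) + μ(9, -8, 12).
Substitute into the plane: n·(S + μn) = -89 gives 1067 + 289μ = -89, so μ = -4.
Foot = (7, -22, 69) + (-4)·(9, -8, 12) = (-29, 10, 21).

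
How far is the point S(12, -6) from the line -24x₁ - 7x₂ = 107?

353/25

d = |(-24)·12 + (-7)·(-6) − 107| / √(576 + 49) = |-353|/25 = 353/25.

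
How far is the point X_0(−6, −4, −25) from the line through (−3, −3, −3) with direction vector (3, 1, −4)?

Direction vector d = (3, 1, −4).
AP = (−3, −1, −22), and AP × d = (26, −78, 0).
|AP × d|² = 6760 and |d|² = 26, so the distance is √(6760/26) = √260 = 2√65.

2√65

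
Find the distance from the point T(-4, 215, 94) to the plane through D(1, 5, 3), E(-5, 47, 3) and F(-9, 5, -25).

7

DE = (-6, 42, 0) and DF = (-10, 0, -28), so a normal is n = DE × DF = (-1176, -168, 420).
n = (-1176, -168, 420); n·P − (-756) = 8820; |n| = 1260; distance = 8820/1260 = 7.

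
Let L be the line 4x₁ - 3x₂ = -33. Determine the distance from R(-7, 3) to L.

The normal to the line is n = (4, -3) with |n| = 5.
|n·R − (-33)| = |-37 − (-33)| = 4, so the distance is 4/5.

4/5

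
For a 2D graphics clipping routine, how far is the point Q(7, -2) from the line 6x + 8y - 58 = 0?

16/5

The normal to the line is n = (6, 8) with |n| = 10.
|n·Q − 58| = |26 − 58| = 32, so the distance is 32/10 = 16/5.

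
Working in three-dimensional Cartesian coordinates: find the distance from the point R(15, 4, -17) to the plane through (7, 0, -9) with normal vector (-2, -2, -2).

4/√3

The plane has equation n·(r − (7, 0, -9)) = 0, i.e. n·r = 4.
Then n·(15, 4, -17) - 4 = -8.
|n| = √(4 + 4 + 4) = 2√3, so the distance is |-8|/(2√3) = 4√3/3.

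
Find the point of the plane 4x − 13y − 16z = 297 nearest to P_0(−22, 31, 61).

The perpendicular from P_0 has direction n = (4, −13, −16): r = (−22, 31, 61) + λ(4, −13, −16).
Substitute into the plane: n·(P_0 + λn) = 297 gives -1467 + 441λ = 297, so λ = 4.
Foot = (−22, 31, 61) + 4·(4, −13, −16) = (−6, −21, −3).

(-6, -21, -3)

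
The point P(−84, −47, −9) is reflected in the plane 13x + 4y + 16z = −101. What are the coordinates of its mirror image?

(-6, -23, 87)

n = (13, 4, 16), |n|² = 441, n·P − (-101) = -1323, so t = -1323/441 = -3.
Foot F = P − (-3)·n = (−45, −35, 39); the reflection is 2F − P = (−6, −23, 87).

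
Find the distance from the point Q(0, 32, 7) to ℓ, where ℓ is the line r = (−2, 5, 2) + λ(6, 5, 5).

3√46

Direction vector d = (6, 5, 5).
AP = (2, 27, 5); AP·d = 172, |AP|² = 758, |d|² = 86.
distance² = |AP|² − (AP·d)²/|d|² = 758 − 29584/86 = 414, so the distance is 3√46.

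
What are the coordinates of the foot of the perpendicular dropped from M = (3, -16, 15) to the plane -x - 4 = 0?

(-4, -16, 15)

The perpendicular from M has direction n = (-1, 0, 0): r = (3, -16, 15) + λ(-1, 0, 0).
Substitute into the plane: n·(M + λn) = 4 gives -3 + 1λ = 4, so λ = 7.
Foot = (3, -16, 15) + 7·(-1, 0, 0) = (-4, -16, 15).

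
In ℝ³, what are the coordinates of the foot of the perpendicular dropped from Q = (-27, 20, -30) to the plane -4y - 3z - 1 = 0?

n = (0, -4, -3), |n|² = 25, and n·Q − 1 = 9.
t = 9/25, so the foot is Q − t·n = (-27, 20, -30) − (9/25)·(0, -4, -3) = (-27, 536/25, -723/25).

(-27, 536/25, -723/25)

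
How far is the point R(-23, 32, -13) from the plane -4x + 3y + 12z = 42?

Normal vector n = (-4, 3, 12), and n·(-23, 32, -13) - 42 = -10.
|n| = √(16 + 9 + 144) = 13, so the distance is |-10|/13 = 10/13.

10/13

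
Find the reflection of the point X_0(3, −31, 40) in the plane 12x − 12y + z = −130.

n = (12, −12, 1), |n|² = 289, n·X_0 − (-130) = 578, so t = 578/289 = 2.
Foot F = X_0 − 2·n = (−21, −7, 38); the reflection is 2F − X_0 = (−45, 17, 36).

(-45, 17, 36)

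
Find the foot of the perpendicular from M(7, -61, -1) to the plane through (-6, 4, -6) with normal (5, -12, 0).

n = (5, -12, 0), |n|² = 169, and n·M − (-78) = 845.
t = 845/169 = 5, so the foot is M − t·n = (7, -61, -1) − 5·(5, -12, 0) = (-18, -1, -1).

(-18, -1, -1)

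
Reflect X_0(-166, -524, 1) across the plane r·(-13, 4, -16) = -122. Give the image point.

(-3278/21, -11068/21, 277/21)

n = (-13, 4, -16), |n|² = 441, n·X_0 − (-122) = 168, so t = 168/441 = 8/21.
Foot F = X_0 − (8/21)·n = (-3382/21, -11036/21, 149/21); the reflection is 2F − X_0 = (-3278/21, -11068/21, 277/21).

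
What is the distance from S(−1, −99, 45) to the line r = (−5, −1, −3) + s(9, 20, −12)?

Direction vector d = (9, 20, −12).
AP = (4, −98, 48), and AP × d = (216, 480, 962).
|AP × d|² = 1202500 and |d|² = 625, so the distance is √(1202500/625) = √1924 = 2√481.

2√481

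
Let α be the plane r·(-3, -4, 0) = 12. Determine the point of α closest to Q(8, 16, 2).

(-4, 0, 2)

n = (-3, -4, 0), |n|² = 25, and n·Q − 12 = -100.
t = -100/25 = -4, so the foot is Q − t·n = (8, 16, 2) − (-4)·(-3, -4, 0) = (-4, 0, 2).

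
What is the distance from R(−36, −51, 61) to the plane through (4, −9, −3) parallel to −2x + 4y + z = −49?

Parallel planes share the normal n = (−2, 4, 1); since (4, −9, −3) lies on the plane, its equation is −2x + 4y + z = -47.
d = |(-2)·(-36) + 4·(-51) + 1·61 − (-47)| / √(4 + 16 + 1) = |-24| / √21 = 24/√21.

8√21/7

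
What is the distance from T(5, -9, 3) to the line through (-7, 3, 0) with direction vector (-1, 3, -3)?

Direction vector d = (-1, 3, -3).
AP = (12, -12, 3); AP·d = -57, |AP|² = 297, |d|² = 19.
distance² = |AP|² − (AP·d)²/|d|² = 297 − 3249/19 = 126, so the distance is 3√14.

3√14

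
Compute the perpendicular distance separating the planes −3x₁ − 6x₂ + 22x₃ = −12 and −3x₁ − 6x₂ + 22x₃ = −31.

19/23

With common normal n = (−3, −6, 22) (|n| = 23), the distance is |(-12) − (-31)|/|n| = 19/23.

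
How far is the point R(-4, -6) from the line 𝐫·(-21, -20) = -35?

d = |(-21)·(-4) + (-20)·(-6) − (-35)| / √(441 + 400) = |239|/29 = 239/29.

239/29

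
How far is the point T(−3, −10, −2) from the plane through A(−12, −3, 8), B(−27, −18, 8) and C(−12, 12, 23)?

AB = (−15, −15, 0) and AC = (0, 15, 15), so a normal is n = AB × AC = (−225, 225, −225).
Then n·(−3, −10, −2) − 225 = −1350.
|n| = √(50625 + 50625 + 50625) = 225√3, so the distance is |-1350|/(225√3) = 2√3.

2√3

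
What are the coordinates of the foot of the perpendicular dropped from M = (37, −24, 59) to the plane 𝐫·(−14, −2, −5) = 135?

(-19, -32, 39)

The perpendicular from M has direction n = (−14, −2, −5): r = (37, −24, 59) + t(−14, −2, −5).
Substitute into the plane: n·(M + tn) = 135 gives -765 + 225t = 135, so t = 4.
Foot = (37, −24, 59) + 4·(−14, −2, −5) = (−19, −32, 39).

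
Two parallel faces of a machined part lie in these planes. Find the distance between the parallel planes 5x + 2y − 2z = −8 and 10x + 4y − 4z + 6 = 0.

5√33/33

Divide the second equation by 2 to match normals: 5x + 2y − 2z = -3.
With common normal n = (5, 2, −2) (|n| = √33), the distance is |(-8) − (-3)|/|n| = 5/√33 = 5√33/33.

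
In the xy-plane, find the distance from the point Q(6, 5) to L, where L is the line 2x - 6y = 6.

The normal to the line is n = (2, -6) with |n| = 2√10.
|n·Q − 6| = |-18 − 6| = 24, so the distance is 24/(2√10) = 12/√10.

6√10/5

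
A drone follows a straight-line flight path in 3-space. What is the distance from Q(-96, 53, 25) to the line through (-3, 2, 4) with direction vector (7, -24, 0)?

3√674

Direction vector d = (7, -24, 0).
AP = (-93, 51, 21), and AP × d = (504, 147, 1875).
|AP × d|² = 3791250 and |d|² = 625, so the distance is √(3791250/625) = √6066 = 3√674.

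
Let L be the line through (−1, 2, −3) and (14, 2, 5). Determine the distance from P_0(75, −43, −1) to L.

A direction vector is d = (15, 0, 8).
AP = (76, −45, 2), and AP × d = (−360, −578, 675).
|AP × d|² = 919309 and |d|² = 289, so the distance is √(919309/289) = √3181.

√3181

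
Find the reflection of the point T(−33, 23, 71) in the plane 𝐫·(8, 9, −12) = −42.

(15, 77, -1)

n = (8, 9, −12), |n|² = 289, n·T − (-42) = -867, so t = -867/289 = -3.
Foot F = T − (-3)·n = (−9, 50, 35); the reflection is 2F − T = (15, 77, −1).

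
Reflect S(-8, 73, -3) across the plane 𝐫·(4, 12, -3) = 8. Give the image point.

With n = (4, 12, -3), the signed offset is (n·S − 8)/|n|² = 845/169 = 5.
S' = S − 2t·n = (-8, 73, -3) − 10·(4, 12, -3) = (-48, -47, 27).

(-48, -47, 27)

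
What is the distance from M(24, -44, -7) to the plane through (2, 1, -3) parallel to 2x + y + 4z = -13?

17/√21

Parallel planes share the normal n = (2, 1, 4); since (2, 1, -3) lies on the plane, its equation is 2x + y + 4z = -7.
Then n·(24, -44, -7) - (-7) = -17.
|n| = √(4 + 1 + 16) = √21, so the distance is |-17|/√21 = 17√21/21.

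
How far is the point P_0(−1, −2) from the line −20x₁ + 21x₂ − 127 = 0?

The normal to the line is n = (−20, 21) with |n| = 29.
|n·P_0 − 127| = |-22 − 127| = 149, so the distance is 149/29.

149/29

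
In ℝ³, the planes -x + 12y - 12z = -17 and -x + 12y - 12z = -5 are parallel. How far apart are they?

With common normal n = (-1, 12, -12) (|n| = 17), the distance is |(-17) − (-5)|/|n| = 12/17.

12/17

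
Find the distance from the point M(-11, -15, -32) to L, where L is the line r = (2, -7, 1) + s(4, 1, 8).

Direction vector d = (4, 1, 8).
AP = (-13, -8, -33); AP·d = -324, |AP|² = 1322, |d|² = 81.
distance² = |AP|² − (AP·d)²/|d|² = 1322 − 104976/81 = 26, so the distance is √26.

√26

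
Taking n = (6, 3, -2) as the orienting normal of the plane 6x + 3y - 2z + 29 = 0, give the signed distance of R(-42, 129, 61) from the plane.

6

n·R − (-29) = 42.
|n| = 7, so the signed distance is 42/7 = 6.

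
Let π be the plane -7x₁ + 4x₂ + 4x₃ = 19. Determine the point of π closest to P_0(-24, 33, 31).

(11, 13, 11)

The perpendicular from P_0 has direction n = (-7, 4, 4): r = (-24, 33, 31) + μ(-7, 4, 4).
Substitute into the plane: n·(P_0 + μn) = 19 gives 424 + 81μ = 19, so μ = -5.
Foot = (-24, 33, 31) + (-5)·(-7, 4, 4) = (11, 13, 11).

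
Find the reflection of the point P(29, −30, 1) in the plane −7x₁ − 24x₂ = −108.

(43, 18, 1)

With n = (−7, −24, 0), the signed offset is (n·P − (-108))/|n|² = 625/625 = 1.
P' = P − 2t·n = (29, −30, 1) − 2·(−7, −24, 0) = (43, 18, 1).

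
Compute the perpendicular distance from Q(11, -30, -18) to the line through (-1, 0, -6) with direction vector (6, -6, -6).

Direction vector d = (6, -6, -6).
AP = (12, -30, -12); AP·d = 324, |AP|² = 1188, |d|² = 108.
distance² = |AP|² − (AP·d)²/|d|² = 1188 − 104976/108 = 216, so the distance is 6√6.

6√6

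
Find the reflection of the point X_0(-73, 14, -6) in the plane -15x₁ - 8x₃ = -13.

(47, 14, 58)

With n = (-15, 0, -8), the signed offset is (n·X_0 − (-13))/|n|² = 1156/289 = 4.
X_0' = X_0 − 2t·n = (-73, 14, -6) − 8·(-15, 0, -8) = (47, 14, 58).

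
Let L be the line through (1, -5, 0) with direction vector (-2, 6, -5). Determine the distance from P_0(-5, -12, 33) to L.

Direction vector d = (-2, 6, -5).
AP = (-6, -7, 33), and AP × d = (-163, -96, -50).
|AP × d|² = 38285 and |d|² = 65, so the distance is √(38285/65) = √589.

√589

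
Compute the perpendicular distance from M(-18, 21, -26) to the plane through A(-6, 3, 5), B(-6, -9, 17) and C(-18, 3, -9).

AB = (0, -12, 12) and AC = (-12, 0, -14), so a normal is n = AB × AC = (168, -144, -144).
Then n·(-18, 21, -26) - (-2160) = -144.
|n| = √(28224 + 20736 + 20736) = 264, so the distance is |-144|/264 = 6/11.

6/11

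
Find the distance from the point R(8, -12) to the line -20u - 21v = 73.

19/29

d = |(-20)·8 + (-21)·(-12) − 73| / √(400 + 441) = |19|/29 = 19/29.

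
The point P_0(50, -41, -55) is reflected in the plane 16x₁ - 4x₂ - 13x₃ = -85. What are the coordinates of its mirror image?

n = (16, -4, -13), |n|² = 441, n·P_0 − (-85) = 1764, so t = 1764/441 = 4.
Foot F = P_0 − 4·n = (-14, -25, -3); the reflection is 2F − P_0 = (-78, -9, 49).

(-78, -9, 49)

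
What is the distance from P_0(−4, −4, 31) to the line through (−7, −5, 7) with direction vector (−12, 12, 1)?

√586

Direction vector d = (−12, 12, 1).
AP = (3, 1, 24), and AP × d = (−287, −291, 48).
|AP × d|² = 169354 and |d|² = 289, so the distance is √(169354/289) = √586.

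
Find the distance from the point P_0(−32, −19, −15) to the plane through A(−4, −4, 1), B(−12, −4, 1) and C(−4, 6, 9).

20√41/41

AB = (−8, 0, 0) and AC = (0, 10, 8), so a normal is n = AB × AC = (0, 64, −80).
Then n·(−32, −19, −15) − (−336) = 320.
|n| = √(0 + 4096 + 6400) = 16√41, so the distance is |320|/(16√41) = 20√41/41.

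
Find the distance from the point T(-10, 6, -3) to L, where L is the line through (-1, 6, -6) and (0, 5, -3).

A direction vector is d = (1, -1, 3).
AP = (-9, 0, 3); AP·d = 0, |AP|² = 90, |d|² = 11.
distance² = |AP|² − (AP·d)²/|d|² = 90 − 0/11 = 90, so the distance is 3√10.

3√10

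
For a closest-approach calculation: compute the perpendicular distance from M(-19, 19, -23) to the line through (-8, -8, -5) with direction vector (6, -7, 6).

√85

Direction vector d = (6, -7, 6).
AP = (-11, 27, -18); AP·d = -363, |AP|² = 1174, |d|² = 121.
distance² = |AP|² − (AP·d)²/|d|² = 1174 − 131769/121 = 85, so the distance is √85.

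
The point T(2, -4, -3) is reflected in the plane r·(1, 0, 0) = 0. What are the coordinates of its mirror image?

(-2, -4, -3)

n = (1, 0, 0), |n|² = 1, n·T − 0 = 2, so t = 2/1 = 2.
Foot F = T − 2·n = (0, -4, -3); the reflection is 2F − T = (-2, -4, -3).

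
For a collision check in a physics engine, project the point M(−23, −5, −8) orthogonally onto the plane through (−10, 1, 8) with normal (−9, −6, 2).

The perpendicular from M has direction n = (−9, −6, 2): r = (−23, −5, −8) + t(−9, −6, 2).
Substitute into the plane: n·(M + tn) = 100 gives 221 + 121t = 100, so t = -1.
Foot = (−23, −5, −8) + (-1)·(−9, −6, 2) = (−14, 1, −10).

(-14, 1, -10)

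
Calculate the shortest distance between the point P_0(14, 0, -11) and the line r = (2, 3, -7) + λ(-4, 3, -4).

8√2

Direction vector d = (-4, 3, -4).
AP = (12, -3, -4), and AP × d = (24, 64, 24).
|AP × d|² = 5248 and |d|² = 41, so the distance is √(5248/41) = √128 = 8√2.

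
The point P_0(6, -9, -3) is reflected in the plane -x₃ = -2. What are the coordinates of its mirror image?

n = (0, 0, -1), |n|² = 1, n·P_0 − (-2) = 5, so t = 5/1 = 5.
Foot F = P_0 − 5·n = (6, -9, 2); the reflection is 2F − P_0 = (6, -9, 7).

(6, -9, 7)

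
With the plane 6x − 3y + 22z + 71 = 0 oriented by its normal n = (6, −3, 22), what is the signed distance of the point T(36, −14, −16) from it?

n·T − (-71) = -23.
|n| = 23, so the signed distance is -23/23 = -1.

-1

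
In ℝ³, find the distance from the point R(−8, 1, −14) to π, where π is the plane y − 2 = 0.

1

Normal vector n = (0, 1, 0), and n·(−8, 1, −14) − 2 = −1.
|n| = √(0 + 1 + 0) = 1, so the distance is |-1|/1 = 1.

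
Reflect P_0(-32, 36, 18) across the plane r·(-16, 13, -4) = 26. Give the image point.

With n = (-16, 13, -4), the signed offset is (n·P_0 − 26)/|n|² = 882/441 = 2.
P_0' = P_0 − 2t·n = (-32, 36, 18) − 4·(-16, 13, -4) = (32, -16, 34).

(32, -16, 34)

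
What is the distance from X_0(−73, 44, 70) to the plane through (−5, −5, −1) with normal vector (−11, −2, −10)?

4

The plane has equation n·(r − (−5, −5, −1)) = 0, i.e. n·r = 75.
n = (−11, −2, −10); n·P − 75 = -60; |n| = 15; distance = 60/15 = 4.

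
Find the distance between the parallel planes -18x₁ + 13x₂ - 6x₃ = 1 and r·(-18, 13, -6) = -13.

Both planes have normal n = (-18, 13, -6), |n| = 23. Any point on the first plane is at distance |(-13) − 1|/|n| = 14/23 from the second.

14/23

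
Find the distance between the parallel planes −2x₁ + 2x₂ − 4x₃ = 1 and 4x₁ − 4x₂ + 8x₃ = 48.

Divide the second equation by -2 to match normals: −2x₁ + 2x₂ − 4x₃ = -24.
Both planes have normal n = (−2, 2, −4), |n| = 2√6. Any point on the first plane is at distance |(-24) − 1|/|n| = 25/(2√6) from the second.

25√6/12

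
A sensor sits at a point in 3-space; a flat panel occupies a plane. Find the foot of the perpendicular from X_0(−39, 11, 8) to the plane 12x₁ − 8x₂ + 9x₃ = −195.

(-27, 3, 17)

n = (12, −8, 9), |n|² = 289, and n·X_0 − (-195) = -289.
t = -289/289 = -1, so the foot is X_0 − t·n = (−39, 11, 8) − (-1)·(12, −8, 9) = (−27, 3, 17).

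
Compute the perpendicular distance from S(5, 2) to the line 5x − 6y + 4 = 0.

d = |5·5 + (-6)·2 − (-4)| / √(25 + 36) = |17|/√61 = 17√61/61.

17/√61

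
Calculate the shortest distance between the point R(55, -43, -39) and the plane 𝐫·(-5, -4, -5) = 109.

17√66/66

Normal vector n = (-5, -4, -5), and n·(55, -43, -39) - 109 = -17.
|n| = √(25 + 16 + 25) = √66, so the distance is |-17|/√66 = 17/√66.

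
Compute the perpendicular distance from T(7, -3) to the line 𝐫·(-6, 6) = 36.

d = |(-6)·7 + 6·(-3) − 36| / √(36 + 36) = |-96|/(6√2) = 8√2.

8√2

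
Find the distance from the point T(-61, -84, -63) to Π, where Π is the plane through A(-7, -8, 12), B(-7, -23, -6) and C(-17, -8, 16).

AB = (0, -15, -18) and AC = (-10, 0, 4), so a normal is n = AB × AC = (-60, 180, -150).
d = |(-60)·(-61) + 180·(-84) + (-150)·(-63) − (-2820)| / √(3600 + 32400 + 22500) = |810| / (30√65) = 27/√65.

27√65/65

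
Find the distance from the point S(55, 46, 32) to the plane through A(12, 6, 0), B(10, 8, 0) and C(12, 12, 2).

13√11/11

AB = (-2, 2, 0) and AC = (0, 6, 2), so a normal is n = AB × AC = (4, 4, -12).
Then n·(55, 46, 32) - 72 = -52.
|n| = √(16 + 16 + 144) = 4√11, so the distance is |-52|/(4√11) = 13/√11.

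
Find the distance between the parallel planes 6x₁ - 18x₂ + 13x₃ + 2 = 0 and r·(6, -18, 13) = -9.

Both planes have normal n = (6, -18, 13), |n| = 23. Any point on the first plane is at distance |(-9) − (-2)|/|n| = 7/23 from the second.

7/23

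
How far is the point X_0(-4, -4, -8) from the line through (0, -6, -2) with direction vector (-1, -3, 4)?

√30

Direction vector d = (-1, -3, 4).
AP = (-4, 2, -6), and AP × d = (-10, 22, 14).
|AP × d|² = 780 and |d|² = 26, so the distance is √(780/26) = √30.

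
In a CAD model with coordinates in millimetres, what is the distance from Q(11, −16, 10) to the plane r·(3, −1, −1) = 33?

6/√11

Normal vector n = (3, −1, −1), and n·(11, −16, 10) − 33 = 6.
|n| = √(9 + 1 + 1) = √11, so the distance is |6|/√11 = 6√11/11.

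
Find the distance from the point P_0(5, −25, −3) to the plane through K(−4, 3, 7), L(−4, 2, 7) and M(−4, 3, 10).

9

KL = (0, −1, 0) and KM = (0, 0, 3), so a normal is n = KL × KM = (−3, 0, 0).
Then n·(5, −25, −3) − 12 = −27.
|n| = √(9 + 0 + 0) = 3, so the distance is |-27|/3 = 9.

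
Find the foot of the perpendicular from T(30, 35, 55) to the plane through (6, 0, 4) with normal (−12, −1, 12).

n = (−12, −1, 12), |n|² = 289, and n·T − (-24) = 289.
t = 289/289 = 1, so the foot is T − t·n = (30, 35, 55) − 1·(−12, −1, 12) = (42, 36, 43).

(42, 36, 43)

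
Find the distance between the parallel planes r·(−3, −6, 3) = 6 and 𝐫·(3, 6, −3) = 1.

7/(3√6)

Divide the second equation by -1 to match normals: −3x₁ − 6x₂ + 3x₃ = -1.
Both planes have normal n = (−3, −6, 3), |n| = 3√6. Any point on the first plane is at distance |(-1) − 6|/|n| = 7/(3√6) from the second.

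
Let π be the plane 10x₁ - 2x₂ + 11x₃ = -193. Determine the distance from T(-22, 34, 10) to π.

Normal vector n = (10, -2, 11), and n·(-22, 34, 10) - (-193) = 15.
|n| = √(100 + 4 + 121) = 15, so the distance is |15|/15 = 1.

1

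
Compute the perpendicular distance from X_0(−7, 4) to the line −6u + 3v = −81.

9√5

The normal to the line is n = (−6, 3) with |n| = 3√5.
|n·X_0 − (-81)| = |54 − (-81)| = 135, so the distance is 135/(3√5) = 9√5.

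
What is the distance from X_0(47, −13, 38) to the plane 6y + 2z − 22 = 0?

Normal vector n = (0, 6, 2), and n·(47, −13, 38) − 22 = −24.
|n| = √(0 + 36 + 4) = 2√10, so the distance is |-24|/(2√10) = 12/√10.

12/√10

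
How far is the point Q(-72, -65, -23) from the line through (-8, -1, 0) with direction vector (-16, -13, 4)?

3√185

Direction vector d = (-16, -13, 4).
AP = (-64, -64, -23), and AP × d = (-555, 624, -192).
|AP × d|² = 734265 and |d|² = 441, so the distance is √(734265/441) = √1665 = 3√185.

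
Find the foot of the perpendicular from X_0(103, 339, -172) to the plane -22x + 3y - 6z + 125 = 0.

(2281/23, 7809/23, -3980/23)

n = (-22, 3, -6), |n|² = 529, and n·X_0 − (-125) = -92.
t = -92/529 = -4/23, so the foot is X_0 − t·n = (103, 339, -172) − (-4/23)·(-22, 3, -6) = (2281/23, 7809/23, -3980/23).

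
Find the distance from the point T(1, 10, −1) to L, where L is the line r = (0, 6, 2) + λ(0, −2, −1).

√21

Direction vector d = (0, −2, −1).
AP = (1, 4, −3), and AP × d = (−10, 1, −2).
|AP × d|² = 105 and |d|² = 5, so the distance is √(105/5) = √21.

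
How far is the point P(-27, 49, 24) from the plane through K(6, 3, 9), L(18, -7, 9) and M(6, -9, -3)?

KL = (12, -10, 0) and KM = (0, -12, -12), so a normal is n = KL × KM = (120, 144, -144).
d = |120·(-27) + 144·49 + (-144)·24 − (-144)| / √(14400 + 20736 + 20736) = |504| / (24√97) = 21/√97.

21√97/97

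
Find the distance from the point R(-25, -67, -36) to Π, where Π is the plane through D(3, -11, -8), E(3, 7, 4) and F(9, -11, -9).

28√53/53

DE = (0, 18, 12) and DF = (6, 0, -1), so a normal is n = DE × DF = (-18, 72, -108).
d = |(-18)·(-25) + 72·(-67) + (-108)·(-36) − 18| / √(324 + 5184 + 11664) = |-504| / (18√53) = 28/√53.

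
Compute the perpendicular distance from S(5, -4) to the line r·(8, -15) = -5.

105/17

The normal to the line is n = (8, -15) with |n| = 17.
|n·S − (-5)| = |100 − (-5)| = 105, so the distance is 105/17.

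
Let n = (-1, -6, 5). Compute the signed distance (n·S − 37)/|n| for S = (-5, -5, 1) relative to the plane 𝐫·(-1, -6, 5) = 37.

3/√62

n·S − 37 = 3.
|n| = √62, so the signed distance is 3/√62.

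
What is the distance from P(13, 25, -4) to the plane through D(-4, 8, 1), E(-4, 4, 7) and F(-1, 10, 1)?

DE = (0, -4, 6) and DF = (3, 2, 0), so a normal is n = DE × DF = (-12, 18, 12).
n = (-12, 18, 12); n·P − 204 = 42; |n| = 6√17; distance = 42/(6√17) = 7/√17.

7√17/17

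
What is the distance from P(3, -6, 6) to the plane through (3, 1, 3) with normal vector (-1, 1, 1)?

4√3/3

The plane has equation n·(r − (3, 1, 3)) = 0, i.e. n·r = 1.
Then n·(3, -6, 6) - 1 = -4.
|n| = √(1 + 1 + 1) = √3, so the distance is |-4|/√3 = 4/√3.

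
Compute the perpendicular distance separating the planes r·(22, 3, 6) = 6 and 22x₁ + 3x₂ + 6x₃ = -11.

Both planes have normal n = (22, 3, 6), |n| = 23. Any point on the first plane is at distance |(-11) − 6|/|n| = 17/23 from the second.

17/23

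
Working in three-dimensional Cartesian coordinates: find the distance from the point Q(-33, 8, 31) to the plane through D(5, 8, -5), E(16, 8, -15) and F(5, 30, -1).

DE = (11, 0, -10) and DF = (0, 22, 4), so a normal is n = DE × DF = (220, -44, 242).
n = (220, -44, 242); n·P − (-462) = 352; |n| = 330; distance = 352/330 = 16/15.

16/15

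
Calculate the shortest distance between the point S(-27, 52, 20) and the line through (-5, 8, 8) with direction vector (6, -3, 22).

Direction vector d = (6, -3, 22).
AP = (-22, 44, 12); AP·d = 0, |AP|² = 2564, |d|² = 529.
distance² = |AP|² − (AP·d)²/|d|² = 2564 − 0/529 = 2564, so the distance is 2√641.

2√641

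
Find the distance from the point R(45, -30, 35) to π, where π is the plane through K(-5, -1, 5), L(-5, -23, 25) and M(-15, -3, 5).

KL = (0, -22, 20) and KM = (-10, -2, 0), so a normal is n = KL × KM = (40, -200, -220).
n = (40, -200, -220); n·P − (-1100) = 1200; |n| = 300; distance = 1200/300 = 4.

4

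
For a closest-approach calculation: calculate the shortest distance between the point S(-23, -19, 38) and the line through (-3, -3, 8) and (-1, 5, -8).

2√65

A direction vector is d = (2, 8, -16).
AP = (-20, -16, 30), and AP × d = (16, -260, -128).
|AP × d|² = 84240 and |d|² = 324, so the distance is √(84240/324) = √260 = 2√65.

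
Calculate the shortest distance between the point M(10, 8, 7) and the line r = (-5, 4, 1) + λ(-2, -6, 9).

√277

Direction vector d = (-2, -6, 9).
AP = (15, 4, 6), and AP × d = (72, -147, -82).
|AP × d|² = 33517 and |d|² = 121, so the distance is √(33517/121) = √277.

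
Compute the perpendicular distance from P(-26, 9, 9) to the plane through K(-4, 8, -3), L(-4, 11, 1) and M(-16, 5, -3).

5√26/13

KL = (0, 3, 4) and KM = (-12, -3, 0), so a normal is n = KL × KM = (12, -48, 36).
Then n·(-26, 9, 9) - (-540) = 120.
|n| = √(144 + 2304 + 1296) = 12√26, so the distance is |120|/(12√26) = 5√26/13.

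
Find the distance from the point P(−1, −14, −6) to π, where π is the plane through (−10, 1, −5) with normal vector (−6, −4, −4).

5/√17

The plane has equation n·(r − (−10, 1, −5)) = 0, i.e. n·r = 76.
Then n·(−1, −14, −6) − 76 = 10.
|n| = √(36 + 16 + 16) = 2√17, so the distance is |10|/(2√17) = 5/√17.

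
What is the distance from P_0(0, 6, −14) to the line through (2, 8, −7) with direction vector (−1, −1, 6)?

Direction vector d = (−1, −1, 6).
AP = (−2, −2, −7); AP·d = -38, |AP|² = 57, |d|² = 38.
distance² = |AP|² − (AP·d)²/|d|² = 57 − 1444/38 = 19, so the distance is √19.

√19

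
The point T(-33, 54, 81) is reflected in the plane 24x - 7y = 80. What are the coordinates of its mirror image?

(63, 26, 81)

With n = (24, -7, 0), the signed offset is (n·T − 80)/|n|² = -1250/625 = -2.
T' = T − 2t·n = (-33, 54, 81) − (-4)·(24, -7, 0) = (63, 26, 81).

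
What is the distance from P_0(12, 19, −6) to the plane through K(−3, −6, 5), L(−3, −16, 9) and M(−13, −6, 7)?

KL = (0, −10, 4) and KM = (−10, 0, 2), so a normal is n = KL × KM = (−20, −40, −100).
Then n·(12, 19, −6) − (−200) = −200.
|n| = √(400 + 1600 + 10000) = 20√30, so the distance is |-200|/(20√30) = 10/√30.

√30/3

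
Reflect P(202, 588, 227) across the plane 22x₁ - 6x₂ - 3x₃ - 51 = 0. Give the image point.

(4294/23, 13620/23, 5269/23)

With n = (22, -6, -3), the signed offset is (n·P − 51)/|n|² = 184/529 = 8/23.
P' = P − 2t·n = (202, 588, 227) − (16/23)·(22, -6, -3) = (4294/23, 13620/23, 5269/23).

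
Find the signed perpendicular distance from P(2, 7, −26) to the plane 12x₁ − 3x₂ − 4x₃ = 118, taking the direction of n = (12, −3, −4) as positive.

-11/13

n·P − 118 = -11.
|n| = 13, so the signed distance is -11/13.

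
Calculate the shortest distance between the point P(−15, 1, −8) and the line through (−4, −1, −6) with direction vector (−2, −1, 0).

Direction vector d = (−2, −1, 0).
AP = (−11, 2, −2), and AP × d = (−2, 4, 15).
|AP × d|² = 245 and |d|² = 5, so the distance is √(245/5) = √49 = 7.

7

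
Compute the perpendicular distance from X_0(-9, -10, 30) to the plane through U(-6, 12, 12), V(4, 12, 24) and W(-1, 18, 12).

UV = (10, 0, 12) and UW = (5, 6, 0), so a normal is n = UV × UW = (-72, 60, 60).
Then n·(-9, -10, 30) - 1872 = -24.
|n| = √(5184 + 3600 + 3600) = 12√86, so the distance is |-24|/(12√86) = √86/43.

2/√86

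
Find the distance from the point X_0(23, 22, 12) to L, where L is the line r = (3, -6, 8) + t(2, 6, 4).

Direction vector d = (2, 6, 4).
AP = (20, 28, 4); AP·d = 224, |AP|² = 1200, |d|² = 56.
distance² = |AP|² − (AP·d)²/|d|² = 1200 − 50176/56 = 304, so the distance is 4√19.

4√19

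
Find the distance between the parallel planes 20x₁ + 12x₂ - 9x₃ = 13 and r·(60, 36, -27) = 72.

11/25

Divide the second equation by 3 to match normals: 20x₁ + 12x₂ - 9x₃ = 24.
Both planes have normal n = (20, 12, -9), |n| = 25. Any point on the first plane is at distance |24 − 13|/|n| = 11/25 from the second.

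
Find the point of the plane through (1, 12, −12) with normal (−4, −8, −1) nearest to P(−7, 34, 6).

The perpendicular from P has direction n = (−4, −8, −1): r = (−7, 34, 6) + λ(−4, −8, −1).
Substitute into the plane: n·(P + λn) = -88 gives -250 + 81λ = -88, so λ = 2.
Foot = (−7, 34, 6) + 2·(−4, −8, −1) = (−15, 18, 4).

(-15, 18, 4)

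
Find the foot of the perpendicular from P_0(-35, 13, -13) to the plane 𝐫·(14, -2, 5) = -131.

The perpendicular from P_0 has direction n = (14, -2, 5): r = (-35, 13, -13) + t(14, -2, 5).
Substitute into the plane: n·(P_0 + tn) = -131 gives -581 + 225t = -131, so t = 2.
Foot = (-35, 13, -13) + 2·(14, -2, 5) = (-7, 9, -3).

(-7, 9, -3)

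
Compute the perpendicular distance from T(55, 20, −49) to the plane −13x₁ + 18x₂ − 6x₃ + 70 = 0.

d = |(-13)·55 + 18·20 + (-6)·(-49) − (-70)| / √(169 + 324 + 36) = |9| / 23 = 9/23.

9/23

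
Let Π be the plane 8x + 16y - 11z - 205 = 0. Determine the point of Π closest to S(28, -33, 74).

The perpendicular from S has direction n = (8, 16, -11): r = (28, -33, 74) + t(8, 16, -11).
Substitute into the plane: n·(S + tn) = 205 gives -1118 + 441t = 205, so t = 3.
Foot = (28, -33, 74) + 3·(8, 16, -11) = (52, 15, 41).

(52, 15, 41)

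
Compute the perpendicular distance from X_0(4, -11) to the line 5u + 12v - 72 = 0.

184/13

d = |5·4 + 12·(-11) − 72| / √(25 + 144) = |-184|/13 = 184/13.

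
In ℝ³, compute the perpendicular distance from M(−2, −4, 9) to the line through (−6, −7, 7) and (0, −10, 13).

A direction vector is d = (6, −3, 6).
AP = (4, 3, 2), and AP × d = (24, −12, −30).
|AP × d|² = 1620 and |d|² = 81, so the distance is √(1620/81) = √20 = 2√5.

2√5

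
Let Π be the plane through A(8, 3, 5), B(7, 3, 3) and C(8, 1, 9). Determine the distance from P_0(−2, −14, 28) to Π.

3

AB = (−1, 0, −2) and AC = (0, −2, 4), so a normal is n = AB × AC = (−4, 4, 2).
Then n·(−2, −14, 28) − (−10) = 18.
|n| = √(16 + 16 + 4) = 6, so the distance is |18|/6 = 3.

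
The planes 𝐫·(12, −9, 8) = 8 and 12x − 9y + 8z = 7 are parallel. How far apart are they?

1/17

With common normal n = (12, −9, 8) (|n| = 17), the distance is |8 − 7|/|n| = 1/17.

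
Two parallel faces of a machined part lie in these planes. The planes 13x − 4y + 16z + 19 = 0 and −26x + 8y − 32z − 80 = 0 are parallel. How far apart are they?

1

Divide the second equation by -2 to match normals: 13x − 4y + 16z = -40.
Both planes have normal n = (13, −4, 16), |n| = 21. Any point on the first plane is at distance |(-40) − (-19)|/|n| = 21/21 = 1 from the second.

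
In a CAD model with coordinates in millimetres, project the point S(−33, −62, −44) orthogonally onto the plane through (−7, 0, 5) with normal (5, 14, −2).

(-13, -6, -52)

The perpendicular from S has direction n = (5, 14, −2): r = (−33, −62, −44) + μ(5, 14, −2).
Substitute into the plane: n·(S + μn) = -45 gives -945 + 225μ = -45, so μ = 4.
Foot = (−33, −62, −44) + 4·(5, 14, −2) = (−13, −6, −52).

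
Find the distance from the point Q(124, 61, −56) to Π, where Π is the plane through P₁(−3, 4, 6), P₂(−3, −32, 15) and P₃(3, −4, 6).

5

P₁P₂ = (0, −36, 9) and P₁P₃ = (6, −8, 0), so a normal is n = P₁P₂ × P₁P₃ = (72, 54, 216).
d = |72·124 + 54·61 + 216·(-56) − 1296| / √(5184 + 2916 + 46656) = |-1170| / 234 = 5.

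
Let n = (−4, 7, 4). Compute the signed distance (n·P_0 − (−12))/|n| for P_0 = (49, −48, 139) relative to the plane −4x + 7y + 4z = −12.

4

n·P_0 − (-12) = 36.
|n| = 9, so the signed distance is 36/9 = 4.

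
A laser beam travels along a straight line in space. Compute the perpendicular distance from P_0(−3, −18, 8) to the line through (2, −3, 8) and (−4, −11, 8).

5

A direction vector is d = (−6, −8, 0).
AP = (−5, −15, 0), and AP × d = (0, 0, −50).
|AP × d|² = 2500 and |d|² = 100, so the distance is √(2500/100) = √25 = 5.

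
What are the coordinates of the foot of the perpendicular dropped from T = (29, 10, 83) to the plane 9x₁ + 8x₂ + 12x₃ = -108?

The perpendicular from T has direction n = (9, 8, 12): r = (29, 10, 83) + λ(9, 8, 12).
Substitute into the plane: n·(T + λn) = -108 gives 1337 + 289λ = -108, so λ = -5.
Foot = (29, 10, 83) + (-5)·(9, 8, 12) = (-16, -30, 23).

(-16, -30, 23)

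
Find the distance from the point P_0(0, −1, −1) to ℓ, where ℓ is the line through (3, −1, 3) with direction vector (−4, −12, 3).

5

Direction vector d = (−4, −12, 3).
AP = (−3, 0, −4), and AP × d = (−48, 25, 36).
|AP × d|² = 4225 and |d|² = 169, so the distance is √(4225/169) = √25 = 5.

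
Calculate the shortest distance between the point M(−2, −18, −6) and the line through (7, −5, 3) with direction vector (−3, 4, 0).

3√34

Direction vector d = (−3, 4, 0).
AP = (−9, −13, −9); AP·d = -25, |AP|² = 331, |d|² = 25.
distance² = |AP|² − (AP·d)²/|d|² = 331 − 625/25 = 306, so the distance is 3√34.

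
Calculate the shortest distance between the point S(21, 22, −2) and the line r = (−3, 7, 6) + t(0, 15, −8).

Direction vector d = (0, 15, −8).
AP = (24, 15, −8), and AP × d = (0, 192, 360).
|AP × d|² = 166464 and |d|² = 289, so the distance is √(166464/289) = √576 = 24.

24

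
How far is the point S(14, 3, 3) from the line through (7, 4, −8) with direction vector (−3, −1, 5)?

Direction vector d = (−3, −1, 5).
AP = (7, −1, 11), and AP × d = (6, −68, −10).
|AP × d|² = 4760 and |d|² = 35, so the distance is √(4760/35) = √136 = 2√34.

2√34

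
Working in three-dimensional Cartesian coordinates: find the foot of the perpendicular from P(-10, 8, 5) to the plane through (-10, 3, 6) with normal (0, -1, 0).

(-10, 3, 5)

n = (0, -1, 0), |n|² = 1, and n·P − (-3) = -5.
t = -5/1 = -5, so the foot is P − t·n = (-10, 8, 5) − (-5)·(0, -1, 0) = (-10, 3, 5).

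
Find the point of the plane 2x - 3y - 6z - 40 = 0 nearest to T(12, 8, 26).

(20, -4, 2)

n = (2, -3, -6), |n|² = 49, and n·T − 40 = -196.
t = -196/49 = -4, so the foot is T − t·n = (12, 8, 26) − (-4)·(2, -3, -6) = (20, -4, 2).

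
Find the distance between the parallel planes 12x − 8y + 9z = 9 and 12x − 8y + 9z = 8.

1/17

With common normal n = (12, −8, 9) (|n| = 17), the distance is |9 − 8|/|n| = 1/17.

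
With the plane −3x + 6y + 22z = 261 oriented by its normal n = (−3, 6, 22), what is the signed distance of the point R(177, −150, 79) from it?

n·R − 261 = 46.
|n| = 23, so the signed distance is 46/23 = 2.

2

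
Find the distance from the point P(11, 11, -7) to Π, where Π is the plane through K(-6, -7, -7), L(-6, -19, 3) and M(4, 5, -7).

12/√97

KL = (0, -12, 10) and KM = (10, 12, 0), so a normal is n = KL × KM = (-120, 100, 120).
n = (-120, 100, 120); n·P − (-820) = -240; |n| = 20√97; distance = 240/(20√97) = 12/√97.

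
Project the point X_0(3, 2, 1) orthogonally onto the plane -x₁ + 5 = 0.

(5, 2, 1)

n = (-1, 0, 0), |n|² = 1, and n·X_0 − (-5) = 2.
t = 2/1 = 2, so the foot is X_0 − t·n = (3, 2, 1) − 2·(-1, 0, 0) = (5, 2, 1).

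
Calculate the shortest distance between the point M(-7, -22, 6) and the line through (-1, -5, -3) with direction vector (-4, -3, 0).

√181

Direction vector d = (-4, -3, 0).
AP = (-6, -17, 9), and AP × d = (27, -36, -50).
|AP × d|² = 4525 and |d|² = 25, so the distance is √(4525/25) = √181.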